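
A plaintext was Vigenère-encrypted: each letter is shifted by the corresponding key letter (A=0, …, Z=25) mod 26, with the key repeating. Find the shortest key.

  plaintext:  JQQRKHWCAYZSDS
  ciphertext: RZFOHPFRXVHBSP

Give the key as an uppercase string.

  i= 0: R-J =  8 → I
  i= 1: Z-Q =  9 → J
  i= 2: F-Q = 15 → P
  i= 3: O-R = 23 → X
  i= 4: H-K = 23 → X
  i= 5: P-H =  8 → I
  i= 6: F-W =  9 → J
  i= 7: R-C = 15 → P
  i= 8: X-A = 23 → X
  i= 9: V-Y = 23 → X
  i=10: H-Z =  8 → I
  i=11: B-S =  9 → J
  i=12: S-D = 15 → P
  i=13: P-S = 23 → X
  shifts repeat with period 5: IJPXX

IJPXX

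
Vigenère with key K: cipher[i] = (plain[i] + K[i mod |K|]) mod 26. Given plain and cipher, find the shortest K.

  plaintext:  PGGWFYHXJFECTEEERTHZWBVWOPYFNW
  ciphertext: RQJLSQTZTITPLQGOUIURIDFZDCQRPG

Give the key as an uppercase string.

CKDPNSM

  i= 0: R-P =  2 → C
  i= 1: Q-G = 10 → K
  i= 2: J-G =  3 → D
  i= 3: L-W = 15 → P
  i= 4: S-F = 13 → N
  i= 5: Q-Y = 18 → S
  i= 6: T-H = 12 → M
  i= 7: Z-X =  2 → C
  i= 8: T-J = 10 → K
  i= 9: I-F =  3 → D
  i=10: T-E = 15 → P
  i=11: P-C = 13 → N
  i=12: L-T = 18 → S
  i=13: Q-E = 12 → M
  i=14: G-E =  2 → C
  i=15: O-E = 10 → K
  i=16: U-R =  3 → D
  i=17: I-T = 15 → P
  i=18: U-H = 13 → N
  i=19: R-Z = 18 → S
  i=20: I-W = 12 → M
  i=21: D-B =  2 → C
  i=22: F-V = 10 → K
  i=23: Z-W =  3 → D
  i=24: D-O = 15 → P
  i=25: C-P = 13 → N
  i=26: Q-Y = 18 → S
  i=27: R-F = 12 → M
  i=28: P-N =  2 → C
  i=29: G-W = 10 → K
  shifts repeat with period 7: CKDPNSM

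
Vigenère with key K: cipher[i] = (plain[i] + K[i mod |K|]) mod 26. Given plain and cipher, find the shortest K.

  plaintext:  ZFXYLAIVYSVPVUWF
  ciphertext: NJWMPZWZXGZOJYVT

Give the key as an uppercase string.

OEZ

  i= 0: N-Z = 14 → O
  i= 1: J-F =  4 → E
  i= 2: W-X = 25 → Z
  i= 3: M-Y = 14 → O
  i= 4: P-L =  4 → E
  i= 5: Z-A = 25 → Z
  i= 6: W-I = 14 → O
  i= 7: Z-V =  4 → E
  i= 8: X-Y = 25 → Z
  i= 9: G-S = 14 → O
  i=10: Z-V =  4 → E
  i=11: O-P = 25 → Z
  i=12: J-V = 14 → O
  i=13: Y-U =  4 → E
  i=14: V-W = 25 → Z
  i=15: T-F = 14 → O
  shifts repeat with period 3: OEZ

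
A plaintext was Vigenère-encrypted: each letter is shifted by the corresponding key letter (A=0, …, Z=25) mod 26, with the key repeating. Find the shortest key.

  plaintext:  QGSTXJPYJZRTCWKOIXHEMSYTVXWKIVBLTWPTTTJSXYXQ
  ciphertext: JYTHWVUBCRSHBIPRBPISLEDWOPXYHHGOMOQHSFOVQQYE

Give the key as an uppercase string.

  i= 0: J-Q = 19 → T
  i= 1: Y-G = 18 → S
  i= 2: T-S =  1 → B
  i= 3: H-T = 14 → O
  i= 4: W-X = 25 → Z
  i= 5: V-J = 12 → M
  i= 6: U-P =  5 → F
  i= 7: B-Y =  3 → D
  i= 8: C-J = 19 → T
  i= 9: R-Z = 18 → S
  i=10: S-R =  1 → B
  i=11: H-T = 14 → O
  i=12: B-C = 25 → Z
  i=13: I-W = 12 → M
  i=14: P-K =  5 → F
  i=15: R-O =  3 → D
  i=16: B-I = 19 → T
  i=17: P-X = 18 → S
  i=18: I-H =  1 → B
  i=19: S-E = 14 → O
  i=20: L-M = 25 → Z
  i=21: E-S = 12 → M
  i=22: D-Y =  5 → F
  i=23: W-T =  3 → D
  i=24: O-V = 19 → T
  i=25: P-X = 18 → S
  i=26: X-W =  1 → B
  i=27: Y-K = 14 → O
  i=28: H-I = 25 → Z
  i=29: H-V = 12 → M
  i=30: G-B =  5 → F
  i=31: O-L =  3 → D
  i=32: M-T = 19 → T
  i=33: O-W = 18 → S
  i=34: Q-P =  1 → B
  i=35: H-T = 14 → O
  i=36: S-T = 25 → Z
  i=37: F-T = 12 → M
  i=38: O-J =  5 → F
  i=39: V-S =  3 → D
  i=40: Q-X = 19 → T
  i=41: Q-Y = 18 → S
  i=42: Y-X =  1 → B
  i=43: E-Q = 14 → O
  shifts repeat with period 8: TSBOZMFD

TSBOZMFD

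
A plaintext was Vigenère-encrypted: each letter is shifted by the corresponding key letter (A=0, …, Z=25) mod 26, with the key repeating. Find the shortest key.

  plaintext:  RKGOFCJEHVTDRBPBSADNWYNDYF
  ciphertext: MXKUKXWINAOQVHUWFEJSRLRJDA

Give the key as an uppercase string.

  i= 0: M-R = 21 → V
  i= 1: X-K = 13 → N
  i= 2: K-G =  4 → E
  i= 3: U-O =  6 → G
  i= 4: K-F =  5 → F
  i= 5: X-C = 21 → V
  i= 6: W-J = 13 → N
  i= 7: I-E =  4 → E
  i= 8: N-H =  6 → G
  i= 9: A-V =  5 → F
  i=10: O-T = 21 → V
  i=11: Q-D = 13 → N
  i=12: V-R =  4 → E
  i=13: H-B =  6 → G
  i=14: U-P =  5 → F
  i=15: W-B = 21 → V
  i=16: F-S = 13 → N
  i=17: E-A =  4 → E
  i=18: J-D =  6 → G
  i=19: S-N =  5 → F
  i=20: R-W = 21 → V
  i=21: L-Y = 13 → N
  i=22: R-N =  4 → E
  i=23: J-D =  6 → G
  i=24: D-Y =  5 → F
  i=25: A-F = 21 → V
  shifts repeat with period 5: VNEGF

VNEGF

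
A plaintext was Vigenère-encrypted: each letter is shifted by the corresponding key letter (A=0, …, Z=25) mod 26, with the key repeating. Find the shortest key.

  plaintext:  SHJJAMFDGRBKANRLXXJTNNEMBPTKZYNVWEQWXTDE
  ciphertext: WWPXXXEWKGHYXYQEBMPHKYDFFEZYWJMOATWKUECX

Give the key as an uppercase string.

  i= 0: W-S =  4 → E
  i= 1: W-H = 15 → P
  i= 2: P-J =  6 → G
  i= 3: X-J = 14 → O
  i= 4: X-A = 23 → X
  i= 5: X-M = 11 → L
  i= 6: E-F = 25 → Z
  i= 7: W-D = 19 → T
  i= 8: K-G =  4 → E
  i= 9: G-R = 15 → P
  i=10: H-B =  6 → G
  i=11: Y-K = 14 → O
  i=12: X-A = 23 → X
  i=13: Y-N = 11 → L
  i=14: Q-R = 25 → Z
  i=15: E-L = 19 → T
  i=16: B-X =  4 → E
  i=17: M-X = 15 → P
  i=18: P-J =  6 → G
  i=19: H-T = 14 → O
  i=20: K-N = 23 → X
  i=21: Y-N = 11 → L
  i=22: D-E = 25 → Z
  i=23: F-M = 19 → T
  i=24: F-B =  4 → E
  i=25: E-P = 15 → P
  i=26: Z-T =  6 → G
  i=27: Y-K = 14 → O
  i=28: W-Z = 23 → X
  i=29: J-Y = 11 → L
  i=30: M-N = 25 → Z
  i=31: O-V = 19 → T
  i=32: A-W =  4 → E
  i=33: T-E = 15 → P
  i=34: W-Q =  6 → G
  i=35: K-W = 14 → O
  i=36: U-X = 23 → X
  i=37: E-T = 11 → L
  i=38: C-D = 25 → Z
  i=39: X-E = 19 → T
  shifts repeat with period 8: EPGOXLZT

EPGOXLZT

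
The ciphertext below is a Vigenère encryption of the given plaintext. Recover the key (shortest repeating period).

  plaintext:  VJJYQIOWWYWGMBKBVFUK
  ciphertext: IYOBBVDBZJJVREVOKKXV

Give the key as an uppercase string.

  i= 0: I-V = 13 → N
  i= 1: Y-J = 15 → P
  i= 2: O-J =  5 → F
  i= 3: B-Y =  3 → D
  i= 4: B-Q = 11 → L
  i= 5: V-I = 13 → N
  i= 6: D-O = 15 → P
  i= 7: B-W =  5 → F
  i= 8: Z-W =  3 → D
  i= 9: J-Y = 11 → L
  i=10: J-W = 13 → N
  i=11: V-G = 15 → P
  i=12: R-M =  5 → F
  i=13: E-B =  3 → D
  i=14: V-K = 11 → L
  i=15: O-B = 13 → N
  i=16: K-V = 15 → P
  i=17: K-F =  5 → F
  i=18: X-U =  3 → D
  i=19: V-K = 11 → L
  shifts repeat with period 5: NPFDL

NPFDL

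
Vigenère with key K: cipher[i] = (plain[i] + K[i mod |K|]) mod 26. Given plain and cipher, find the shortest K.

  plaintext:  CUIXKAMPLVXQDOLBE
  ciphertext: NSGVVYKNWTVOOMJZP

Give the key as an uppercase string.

LYYY

  i= 0: N-C = 11 → L
  i= 1: S-U = 24 → Y
  i= 2: G-I = 24 → Y
  i= 3: V-X = 24 → Y
  i= 4: V-K = 11 → L
  i= 5: Y-A = 24 → Y
  i= 6: K-M = 24 → Y
  i= 7: N-P = 24 → Y
  i= 8: W-L = 11 → L
  i= 9: T-V = 24 → Y
  i=10: V-X = 24 → Y
  i=11: O-Q = 24 → Y
  i=12: O-D = 11 → L
  i=13: M-O = 24 → Y
  i=14: J-L = 24 → Y
  i=15: Z-B = 24 → Y
  i=16: P-E = 11 → L
  shifts repeat with period 4: LYYY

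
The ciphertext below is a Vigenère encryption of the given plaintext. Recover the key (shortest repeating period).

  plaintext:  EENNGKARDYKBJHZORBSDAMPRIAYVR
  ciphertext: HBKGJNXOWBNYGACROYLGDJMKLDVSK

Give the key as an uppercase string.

  i= 0: H-E =  3 → D
  i= 1: B-E = 23 → X
  i= 2: K-N = 23 → X
  i= 3: G-N = 19 → T
  i= 4: J-G =  3 → D
  i= 5: N-K =  3 → D
  i= 6: X-A = 23 → X
  i= 7: O-R = 23 → X
  i= 8: W-D = 19 → T
  i= 9: B-Y =  3 → D
  i=10: N-K =  3 → D
  i=11: Y-B = 23 → X
  i=12: G-J = 23 → X
  i=13: A-H = 19 → T
  i=14: C-Z =  3 → D
  i=15: R-O =  3 → D
  i=16: O-R = 23 → X
  i=17: Y-B = 23 → X
  i=18: L-S = 19 → T
  i=19: G-D =  3 → D
  i=20: D-A =  3 → D
  i=21: J-M = 23 → X
  i=22: M-P = 23 → X
  i=23: K-R = 19 → T
  i=24: L-I =  3 → D
  i=25: D-A =  3 → D
  i=26: V-Y = 23 → X
  i=27: S-V = 23 → X
  i=28: K-R = 19 → T
  shifts repeat with period 5: DXXTD

DXXTD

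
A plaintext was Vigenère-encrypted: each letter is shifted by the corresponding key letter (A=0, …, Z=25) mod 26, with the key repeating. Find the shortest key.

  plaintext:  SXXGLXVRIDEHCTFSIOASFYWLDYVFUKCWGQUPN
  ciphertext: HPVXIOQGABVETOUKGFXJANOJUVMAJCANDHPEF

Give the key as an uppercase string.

PSYRXRV

  i= 0: H-S = 15 → P
  i= 1: P-X = 18 → S
  i= 2: V-X = 24 → Y
  i= 3: X-G = 17 → R
  i= 4: I-L = 23 → X
  i= 5: O-X = 17 → R
  i= 6: Q-V = 21 → V
  i= 7: G-R = 15 → P
  i= 8: A-I = 18 → S
  i= 9: B-D = 24 → Y
  i=10: V-E = 17 → R
  i=11: E-H = 23 → X
  i=12: T-C = 17 → R
  i=13: O-T = 21 → V
  i=14: U-F = 15 → P
  i=15: K-S = 18 → S
  i=16: G-I = 24 → Y
  i=17: F-O = 17 → R
  i=18: X-A = 23 → X
  i=19: J-S = 17 → R
  i=20: A-F = 21 → V
  i=21: N-Y = 15 → P
  i=22: O-W = 18 → S
  i=23: J-L = 24 → Y
  i=24: U-D = 17 → R
  i=25: V-Y = 23 → X
  i=26: M-V = 17 → R
  i=27: A-F = 21 → V
  i=28: J-U = 15 → P
  i=29: C-K = 18 → S
  i=30: A-C = 24 → Y
  i=31: N-W = 17 → R
  i=32: D-G = 23 → X
  i=33: H-Q = 17 → R
  i=34: P-U = 21 → V
  i=35: E-P = 15 → P
  i=36: F-N = 18 → S
  shifts repeat with period 7: PSYRXRV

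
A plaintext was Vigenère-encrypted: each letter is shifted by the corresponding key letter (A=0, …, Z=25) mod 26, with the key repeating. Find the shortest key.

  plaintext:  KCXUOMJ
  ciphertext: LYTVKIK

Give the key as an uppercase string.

BWW

  i= 0: L-K =  1 → B
  i= 1: Y-C = 22 → W
  i= 2: T-X = 22 → W
  i= 3: V-U =  1 → B
  i= 4: K-O = 22 → W
  i= 5: I-M = 22 → W
  i= 6: K-J =  1 → B
  shifts repeat with period 3: BWW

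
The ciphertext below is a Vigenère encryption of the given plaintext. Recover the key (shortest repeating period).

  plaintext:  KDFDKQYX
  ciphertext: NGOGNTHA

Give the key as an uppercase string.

  i= 0: N-K =  3 → D
  i= 1: G-D =  3 → D
  i= 2: O-F =  9 → J
  i= 3: G-D =  3 → D
  i= 4: N-K =  3 → D
  i= 5: T-Q =  3 → D
  i= 6: H-Y =  9 → J
  i= 7: A-X =  3 → D
  shifts repeat with period 4: DDJD

DDJD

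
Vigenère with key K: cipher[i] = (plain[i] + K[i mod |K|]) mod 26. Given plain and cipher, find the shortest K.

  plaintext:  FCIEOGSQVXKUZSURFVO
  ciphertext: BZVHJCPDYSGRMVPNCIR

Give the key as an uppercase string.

WXNDV

  i= 0: B-F = 22 → W
  i= 1: Z-C = 23 → X
  i= 2: V-I = 13 → N
  i= 3: H-E =  3 → D
  i= 4: J-O = 21 → V
  i= 5: C-G = 22 → W
  i= 6: P-S = 23 → X
  i= 7: D-Q = 13 → N
  i= 8: Y-V =  3 → D
  i= 9: S-X = 21 → V
  i=10: G-K = 22 → W
  i=11: R-U = 23 → X
  i=12: M-Z = 13 → N
  i=13: V-S =  3 → D
  i=14: P-U = 21 → V
  i=15: N-R = 22 → W
  i=16: C-F = 23 → X
  i=17: I-V = 13 → N
  i=18: R-O =  3 → D
  shifts repeat with period 5: WXNDV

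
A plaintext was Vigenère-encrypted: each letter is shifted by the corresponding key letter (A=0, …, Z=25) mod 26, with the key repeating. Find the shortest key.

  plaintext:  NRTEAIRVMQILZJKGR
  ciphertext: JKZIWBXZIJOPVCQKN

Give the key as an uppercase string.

WTGE

  i= 0: J-N = 22 → W
  i= 1: K-R = 19 → T
  i= 2: Z-T =  6 → G
  i= 3: I-E =  4 → E
  i= 4: W-A = 22 → W
  i= 5: B-I = 19 → T
  i= 6: X-R =  6 → G
  i= 7: Z-V =  4 → E
  i= 8: I-M = 22 → W
  i= 9: J-Q = 19 → T
  i=10: O-I =  6 → G
  i=11: P-L =  4 → E
  i=12: V-Z = 22 → W
  i=13: C-J = 19 → T
  i=14: Q-K =  6 → G
  i=15: K-G =  4 → E
  i=16: N-R = 22 → W
  shifts repeat with period 4: WTGE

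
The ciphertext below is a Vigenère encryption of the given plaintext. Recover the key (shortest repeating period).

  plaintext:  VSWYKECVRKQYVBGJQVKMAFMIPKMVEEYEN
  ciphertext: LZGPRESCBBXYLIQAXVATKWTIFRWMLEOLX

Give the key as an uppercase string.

  i= 0: L-V = 16 → Q
  i= 1: Z-S =  7 → H
  i= 2: G-W = 10 → K
  i= 3: P-Y = 17 → R
  i= 4: R-K =  7 → H
  i= 5: E-E =  0 → A
  i= 6: S-C = 16 → Q
  i= 7: C-V =  7 → H
  i= 8: B-R = 10 → K
  i= 9: B-K = 17 → R
  i=10: X-Q =  7 → H
  i=11: Y-Y =  0 → A
  i=12: L-V = 16 → Q
  i=13: I-B =  7 → H
  i=14: Q-G = 10 → K
  i=15: A-J = 17 → R
  i=16: X-Q =  7 → H
  i=17: V-V =  0 → A
  i=18: A-K = 16 → Q
  i=19: T-M =  7 → H
  i=20: K-A = 10 → K
  i=21: W-F = 17 → R
  i=22: T-M =  7 → H
  i=23: I-I =  0 → A
  i=24: F-P = 16 → Q
  i=25: R-K =  7 → H
  i=26: W-M = 10 → K
  i=27: M-V = 17 → R
  i=28: L-E =  7 → H
  i=29: E-E =  0 → A
  i=30: O-Y = 16 → Q
  i=31: L-E =  7 → H
  i=32: X-N = 10 → K
  shifts repeat with period 6: QHKRHA

QHKRHA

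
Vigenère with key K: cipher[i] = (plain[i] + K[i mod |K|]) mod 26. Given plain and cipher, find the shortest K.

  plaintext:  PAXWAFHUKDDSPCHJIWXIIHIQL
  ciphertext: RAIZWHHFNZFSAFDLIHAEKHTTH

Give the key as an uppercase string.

CALDW

  i= 0: R-P =  2 → C
  i= 1: A-A =  0 → A
  i= 2: I-X = 11 → L
  i= 3: Z-W =  3 → D
  i= 4: W-A = 22 → W
  i= 5: H-F =  2 → C
  i= 6: H-H =  0 → A
  i= 7: F-U = 11 → L
  i= 8: N-K =  3 → D
  i= 9: Z-D = 22 → W
  i=10: F-D =  2 → C
  i=11: S-S =  0 → A
  i=12: A-P = 11 → L
  i=13: F-C =  3 → D
  i=14: D-H = 22 → W
  i=15: L-J =  2 → C
  i=16: I-I =  0 → A
  i=17: H-W = 11 → L
  i=18: A-X =  3 → D
  i=19: E-I = 22 → W
  i=20: K-I =  2 → C
  i=21: H-H =  0 → A
  i=22: T-I = 11 → L
  i=23: T-Q =  3 → D
  i=24: H-L = 22 → W
  shifts repeat with period 5: CALDW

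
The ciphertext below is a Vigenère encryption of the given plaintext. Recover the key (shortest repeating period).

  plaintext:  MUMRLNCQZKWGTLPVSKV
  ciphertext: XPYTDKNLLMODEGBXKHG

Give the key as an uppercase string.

  i= 0: X-M = 11 → L
  i= 1: P-U = 21 → V
  i= 2: Y-M = 12 → M
  i= 3: T-R =  2 → C
  i= 4: D-L = 18 → S
  i= 5: K-N = 23 → X
  i= 6: N-C = 11 → L
  i= 7: L-Q = 21 → V
  i= 8: L-Z = 12 → M
  i= 9: M-K =  2 → C
  i=10: O-W = 18 → S
  i=11: D-G = 23 → X
  i=12: E-T = 11 → L
  i=13: G-L = 21 → V
  i=14: B-P = 12 → M
  i=15: X-V =  2 → C
  i=16: K-S = 18 → S
  i=17: H-K = 23 → X
  i=18: G-V = 11 → L
  shifts repeat with period 6: LVMCSX

LVMCSX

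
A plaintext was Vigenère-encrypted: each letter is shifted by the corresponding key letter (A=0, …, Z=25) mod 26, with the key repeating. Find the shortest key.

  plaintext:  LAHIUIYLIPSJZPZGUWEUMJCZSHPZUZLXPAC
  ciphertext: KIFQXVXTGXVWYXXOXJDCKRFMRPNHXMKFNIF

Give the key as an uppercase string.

  i= 0: K-L = 25 → Z
  i= 1: I-A =  8 → I
  i= 2: F-H = 24 → Y
  i= 3: Q-I =  8 → I
  i= 4: X-U =  3 → D
  i= 5: V-I = 13 → N
  i= 6: X-Y = 25 → Z
  i= 7: T-L =  8 → I
  i= 8: G-I = 24 → Y
  i= 9: X-P =  8 → I
  i=10: V-S =  3 → D
  i=11: W-J = 13 → N
  i=12: Y-Z = 25 → Z
  i=13: X-P =  8 → I
  i=14: X-Z = 24 → Y
  i=15: O-G =  8 → I
  i=16: X-U =  3 → D
  i=17: J-W = 13 → N
  i=18: D-E = 25 → Z
  i=19: C-U =  8 → I
  i=20: K-M = 24 → Y
  i=21: R-J =  8 → I
  i=22: F-C =  3 → D
  i=23: M-Z = 13 → N
  i=24: R-S = 25 → Z
  i=25: P-H =  8 → I
  i=26: N-P = 24 → Y
  i=27: H-Z =  8 → I
  i=28: X-U =  3 → D
  i=29: M-Z = 13 → N
  i=30: K-L = 25 → Z
  i=31: F-X =  8 → I
  i=32: N-P = 24 → Y
  i=33: I-A =  8 → I
  i=34: F-C =  3 → D
  shifts repeat with period 6: ZIYIDN

ZIYIDN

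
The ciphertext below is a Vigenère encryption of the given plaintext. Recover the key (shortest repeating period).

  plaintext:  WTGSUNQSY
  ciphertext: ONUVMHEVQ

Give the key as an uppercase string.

SUOD

  i= 0: O-W = 18 → S
  i= 1: N-T = 20 → U
  i= 2: U-G = 14 → O
  i= 3: V-S =  3 → D
  i= 4: M-U = 18 → S
  i= 5: H-N = 20 → U
  i= 6: E-Q = 14 → O
  i= 7: V-S =  3 → D
  i= 8: Q-Y = 18 → S
  shifts repeat with period 4: SUOD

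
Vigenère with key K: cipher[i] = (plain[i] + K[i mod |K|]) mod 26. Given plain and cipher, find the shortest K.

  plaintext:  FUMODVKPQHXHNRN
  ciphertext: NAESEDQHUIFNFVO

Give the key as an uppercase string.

  i= 0: N-F =  8 → I
  i= 1: A-U =  6 → G
  i= 2: E-M = 18 → S
  i= 3: S-O =  4 → E
  i= 4: E-D =  1 → B
  i= 5: D-V =  8 → I
  i= 6: Q-K =  6 → G
  i= 7: H-P = 18 → S
  i= 8: U-Q =  4 → E
  i= 9: I-H =  1 → B
  i=10: F-X =  8 → I
  i=11: N-H =  6 → G
  i=12: F-N = 18 → S
  i=13: V-R =  4 → E
  i=14: O-N =  1 → B
  shifts repeat with period 5: IGSEB

IGSEB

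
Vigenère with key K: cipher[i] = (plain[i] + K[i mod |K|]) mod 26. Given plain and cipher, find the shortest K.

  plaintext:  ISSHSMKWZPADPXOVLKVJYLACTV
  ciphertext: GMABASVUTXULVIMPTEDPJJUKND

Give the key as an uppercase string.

YUIUIGL

  i= 0: G-I = 24 → Y
  i= 1: M-S = 20 → U
  i= 2: A-S =  8 → I
  i= 3: B-H = 20 → U
  i= 4: A-S =  8 → I
  i= 5: S-M =  6 → G
  i= 6: V-K = 11 → L
  i= 7: U-W = 24 → Y
  i= 8: T-Z = 20 → U
  i= 9: X-P =  8 → I
  i=10: U-A = 20 → U
  i=11: L-D =  8 → I
  i=12: V-P =  6 → G
  i=13: I-X = 11 → L
  i=14: M-O = 24 → Y
  i=15: P-V = 20 → U
  i=16: T-L =  8 → I
  i=17: E-K = 20 → U
  i=18: D-V =  8 → I
  i=19: P-J =  6 → G
  i=20: J-Y = 11 → L
  i=21: J-L = 24 → Y
  i=22: U-A = 20 → U
  i=23: K-C =  8 → I
  i=24: N-T = 20 → U
  i=25: D-V =  8 → I
  shifts repeat with period 7: YUIUIGL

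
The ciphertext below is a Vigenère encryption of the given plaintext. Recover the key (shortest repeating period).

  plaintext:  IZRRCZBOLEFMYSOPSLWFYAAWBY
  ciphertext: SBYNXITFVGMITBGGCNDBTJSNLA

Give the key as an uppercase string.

KCHWVJSR

  i= 0: S-I = 10 → K
  i= 1: B-Z =  2 → C
  i= 2: Y-R =  7 → H
  i= 3: N-R = 22 → W
  i= 4: X-C = 21 → V
  i= 5: I-Z =  9 → J
  i= 6: T-B = 18 → S
  i= 7: F-O = 17 → R
  i= 8: V-L = 10 → K
  i= 9: G-E =  2 → C
  i=10: M-F =  7 → H
  i=11: I-M = 22 → W
  i=12: T-Y = 21 → V
  i=13: B-S =  9 → J
  i=14: G-O = 18 → S
  i=15: G-P = 17 → R
  i=16: C-S = 10 → K
  i=17: N-L =  2 → C
  i=18: D-W =  7 → H
  i=19: B-F = 22 → W
  i=20: T-Y = 21 → V
  i=21: J-A =  9 → J
  i=22: S-A = 18 → S
  i=23: N-W = 17 → R
  i=24: L-B = 10 → K
  i=25: A-Y =  2 → C
  shifts repeat with period 8: KCHWVJSR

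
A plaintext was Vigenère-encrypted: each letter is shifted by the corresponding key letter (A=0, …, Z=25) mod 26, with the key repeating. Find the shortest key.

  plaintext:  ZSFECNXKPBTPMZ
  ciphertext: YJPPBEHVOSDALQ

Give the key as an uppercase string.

  i= 0: Y-Z = 25 → Z
  i= 1: J-S = 17 → R
  i= 2: P-F = 10 → K
  i= 3: P-E = 11 → L
  i= 4: B-C = 25 → Z
  i= 5: E-N = 17 → R
  i= 6: H-X = 10 → K
  i= 7: V-K = 11 → L
  i= 8: O-P = 25 → Z
  i= 9: S-B = 17 → R
  i=10: D-T = 10 → K
  i=11: A-P = 11 → L
  i=12: L-M = 25 → Z
  i=13: Q-Z = 17 → R
  shifts repeat with period 4: ZRKL

ZRKL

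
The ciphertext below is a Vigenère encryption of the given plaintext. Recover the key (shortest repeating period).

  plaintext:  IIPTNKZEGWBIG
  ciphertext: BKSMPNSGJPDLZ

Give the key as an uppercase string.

TCD

  i= 0: B-I = 19 → T
  i= 1: K-I =  2 → C
  i= 2: S-P =  3 → D
  i= 3: M-T = 19 → T
  i= 4: P-N =  2 → C
  i= 5: N-K =  3 → D
  i= 6: S-Z = 19 → T
  i= 7: G-E =  2 → C
  i= 8: J-G =  3 → D
  i= 9: P-W = 19 → T
  i=10: D-B =  2 → C
  i=11: L-I =  3 → D
  i=12: Z-G = 19 → T
  shifts repeat with period 3: TCD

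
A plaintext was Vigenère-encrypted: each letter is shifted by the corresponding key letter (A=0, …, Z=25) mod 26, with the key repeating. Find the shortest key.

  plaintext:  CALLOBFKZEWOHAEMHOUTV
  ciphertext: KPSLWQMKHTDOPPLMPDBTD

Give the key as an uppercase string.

  i= 0: K-C =  8 → I
  i= 1: P-A = 15 → P
  i= 2: S-L =  7 → H
  i= 3: L-L =  0 → A
  i= 4: W-O =  8 → I
  i= 5: Q-B = 15 → P
  i= 6: M-F =  7 → H
  i= 7: K-K =  0 → A
  i= 8: H-Z =  8 → I
  i= 9: T-E = 15 → P
  i=10: D-W =  7 → H
  i=11: O-O =  0 → A
  i=12: P-H =  8 → I
  i=13: P-A = 15 → P
  i=14: L-E =  7 → H
  i=15: M-M =  0 → A
  i=16: P-H =  8 → I
  i=17: D-O = 15 → P
  i=18: B-U =  7 → H
  i=19: T-T =  0 → A
  i=20: D-V =  8 → I
  shifts repeat with period 4: IPHA

IPHA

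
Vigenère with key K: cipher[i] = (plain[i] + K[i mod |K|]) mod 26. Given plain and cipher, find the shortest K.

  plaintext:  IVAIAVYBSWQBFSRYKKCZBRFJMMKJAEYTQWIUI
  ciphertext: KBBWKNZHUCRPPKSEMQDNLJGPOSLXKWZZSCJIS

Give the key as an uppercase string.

CGBOKSBG

  i= 0: K-I =  2 → C
  i= 1: B-V =  6 → G
  i= 2: B-A =  1 → B
  i= 3: W-I = 14 → O
  i= 4: K-A = 10 → K
  i= 5: N-V = 18 → S
  i= 6: Z-Y =  1 → B
  i= 7: H-B =  6 → G
  i= 8: U-S =  2 → C
  i= 9: C-W =  6 → G
  i=10: R-Q =  1 → B
  i=11: P-B = 14 → O
  i=12: P-F = 10 → K
  i=13: K-S = 18 → S
  i=14: S-R =  1 → B
  i=15: E-Y =  6 → G
  i=16: M-K =  2 → C
  i=17: Q-K =  6 → G
  i=18: D-C =  1 → B
  i=19: N-Z = 14 → O
  i=20: L-B = 10 → K
  i=21: J-R = 18 → S
  i=22: G-F =  1 → B
  i=23: P-J =  6 → G
  i=24: O-M =  2 → C
  i=25: S-M =  6 → G
  i=26: L-K =  1 → B
  i=27: X-J = 14 → O
  i=28: K-A = 10 → K
  i=29: W-E = 18 → S
  i=30: Z-Y =  1 → B
  i=31: Z-T =  6 → G
  i=32: S-Q =  2 → C
  i=33: C-W =  6 → G
  i=34: J-I =  1 → B
  i=35: I-U = 14 → O
  i=36: S-I = 10 → K
  shifts repeat with period 8: CGBOKSBG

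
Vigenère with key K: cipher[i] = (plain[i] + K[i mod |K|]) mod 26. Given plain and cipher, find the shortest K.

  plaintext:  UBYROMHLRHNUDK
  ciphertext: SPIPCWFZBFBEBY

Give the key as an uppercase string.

YOK

  i= 0: S-U = 24 → Y
  i= 1: P-B = 14 → O
  i= 2: I-Y = 10 → K
  i= 3: P-R = 24 → Y
  i= 4: C-O = 14 → O
  i= 5: W-M = 10 → K
  i= 6: F-H = 24 → Y
  i= 7: Z-L = 14 → O
  i= 8: B-R = 10 → K
  i= 9: F-H = 24 → Y
  i=10: B-N = 14 → O
  i=11: E-U = 10 → K
  i=12: B-D = 24 → Y
  i=13: Y-K = 14 → O
  shifts repeat with period 3: YOK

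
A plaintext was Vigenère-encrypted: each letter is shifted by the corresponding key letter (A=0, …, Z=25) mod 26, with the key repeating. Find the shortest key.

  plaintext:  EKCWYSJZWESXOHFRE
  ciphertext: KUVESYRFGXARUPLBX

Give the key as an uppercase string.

GKTIUGI

  i= 0: K-E =  6 → G
  i= 1: U-K = 10 → K
  i= 2: V-C = 19 → T
  i= 3: E-W =  8 → I
  i= 4: S-Y = 20 → U
  i= 5: Y-S =  6 → G
  i= 6: R-J =  8 → I
  i= 7: F-Z =  6 → G
  i= 8: G-W = 10 → K
  i= 9: X-E = 19 → T
  i=10: A-S =  8 → I
  i=11: R-X = 20 → U
  i=12: U-O =  6 → G
  i=13: P-H =  8 → I
  i=14: L-F =  6 → G
  i=15: B-R = 10 → K
  i=16: X-E = 19 → T
  shifts repeat with period 7: GKTIUGI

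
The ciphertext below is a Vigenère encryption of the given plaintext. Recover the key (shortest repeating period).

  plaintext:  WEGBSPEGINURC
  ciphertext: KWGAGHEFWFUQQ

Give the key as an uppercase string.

OSAZ

  i= 0: K-W = 14 → O
  i= 1: W-E = 18 → S
  i= 2: G-G =  0 → A
  i= 3: A-B = 25 → Z
  i= 4: G-S = 14 → O
  i= 5: H-P = 18 → S
  i= 6: E-E =  0 → A
  i= 7: F-G = 25 → Z
  i= 8: W-I = 14 → O
  i= 9: F-N = 18 → S
  i=10: U-U =  0 → A
  i=11: Q-R = 25 → Z
  i=12: Q-C = 14 → O
  shifts repeat with period 4: OSAZ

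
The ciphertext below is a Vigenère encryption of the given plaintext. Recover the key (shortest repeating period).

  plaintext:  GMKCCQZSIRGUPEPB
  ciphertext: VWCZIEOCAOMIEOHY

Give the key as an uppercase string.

PKSXGO

  i= 0: V-G = 15 → P
  i= 1: W-M = 10 → K
  i= 2: C-K = 18 → S
  i= 3: Z-C = 23 → X
  i= 4: I-C =  6 → G
  i= 5: E-Q = 14 → O
  i= 6: O-Z = 15 → P
  i= 7: C-S = 10 → K
  i= 8: A-I = 18 → S
  i= 9: O-R = 23 → X
  i=10: M-G =  6 → G
  i=11: I-U = 14 → O
  i=12: E-P = 15 → P
  i=13: O-E = 10 → K
  i=14: H-P = 18 → S
  i=15: Y-B = 23 → X
  shifts repeat with period 6: PKSXGO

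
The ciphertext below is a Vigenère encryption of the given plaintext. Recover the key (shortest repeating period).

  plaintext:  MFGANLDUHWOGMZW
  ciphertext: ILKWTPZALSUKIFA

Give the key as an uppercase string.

WGE

  i= 0: I-M = 22 → W
  i= 1: L-F =  6 → G
  i= 2: K-G =  4 → E
  i= 3: W-A = 22 → W
  i= 4: T-N =  6 → G
  i= 5: P-L =  4 → E
  i= 6: Z-D = 22 → W
  i= 7: A-U =  6 → G
  i= 8: L-H =  4 → E
  i= 9: S-W = 22 → W
  i=10: U-O =  6 → G
  i=11: K-G =  4 → E
  i=12: I-M = 22 → W
  i=13: F-Z =  6 → G
  i=14: A-W =  4 → E
  shifts repeat with period 3: WGE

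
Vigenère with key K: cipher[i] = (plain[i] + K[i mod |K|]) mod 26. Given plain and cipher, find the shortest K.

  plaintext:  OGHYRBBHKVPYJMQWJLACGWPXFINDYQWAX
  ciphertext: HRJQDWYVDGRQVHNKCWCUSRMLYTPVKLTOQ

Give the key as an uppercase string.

  i= 0: H-O = 19 → T
  i= 1: R-G = 11 → L
  i= 2: J-H =  2 → C
  i= 3: Q-Y = 18 → S
  i= 4: D-R = 12 → M
  i= 5: W-B = 21 → V
  i= 6: Y-B = 23 → X
  i= 7: V-H = 14 → O
  i= 8: D-K = 19 → T
  i= 9: G-V = 11 → L
  i=10: R-P =  2 → C
  i=11: Q-Y = 18 → S
  i=12: V-J = 12 → M
  i=13: H-M = 21 → V
  i=14: N-Q = 23 → X
  i=15: K-W = 14 → O
  i=16: C-J = 19 → T
  i=17: W-L = 11 → L
  i=18: C-A =  2 → C
  i=19: U-C = 18 → S
  i=20: S-G = 12 → M
  i=21: R-W = 21 → V
  i=22: M-P = 23 → X
  i=23: L-X = 14 → O
  i=24: Y-F = 19 → T
  i=25: T-I = 11 → L
  i=26: P-N =  2 → C
  i=27: V-D = 18 → S
  i=28: K-Y = 12 → M
  i=29: L-Q = 21 → V
  i=30: T-W = 23 → X
  i=31: O-A = 14 → O
  i=32: Q-X = 19 → T
  shifts repeat with period 8: TLCSMVXO

TLCSMVXO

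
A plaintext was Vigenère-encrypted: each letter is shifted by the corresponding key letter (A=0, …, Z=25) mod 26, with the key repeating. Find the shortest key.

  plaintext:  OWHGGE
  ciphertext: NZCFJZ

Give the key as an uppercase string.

  i= 0: N-O = 25 → Z
  i= 1: Z-W =  3 → D
  i= 2: C-H = 21 → V
  i= 3: F-G = 25 → Z
  i= 4: J-G =  3 → D
  i= 5: Z-E = 21 → V
  shifts repeat with period 3: ZDV

ZDV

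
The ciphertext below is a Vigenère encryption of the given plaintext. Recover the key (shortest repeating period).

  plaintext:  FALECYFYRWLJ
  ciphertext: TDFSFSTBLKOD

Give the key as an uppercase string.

  i= 0: T-F = 14 → O
  i= 1: D-A =  3 → D
  i= 2: F-L = 20 → U
  i= 3: S-E = 14 → O
  i= 4: F-C =  3 → D
  i= 5: S-Y = 20 → U
  i= 6: T-F = 14 → O
  i= 7: B-Y =  3 → D
  i= 8: L-R = 20 → U
  i= 9: K-W = 14 → O
  i=10: O-L =  3 → D
  i=11: D-J = 20 → U
  shifts repeat with period 3: ODU

ODU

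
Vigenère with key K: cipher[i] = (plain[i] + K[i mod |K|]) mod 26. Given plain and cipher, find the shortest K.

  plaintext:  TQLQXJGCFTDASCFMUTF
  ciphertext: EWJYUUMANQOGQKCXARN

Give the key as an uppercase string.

  i= 0: E-T = 11 → L
  i= 1: W-Q =  6 → G
  i= 2: J-L = 24 → Y
  i= 3: Y-Q =  8 → I
  i= 4: U-X = 23 → X
  i= 5: U-J = 11 → L
  i= 6: M-G =  6 → G
  i= 7: A-C = 24 → Y
  i= 8: N-F =  8 → I
  i= 9: Q-T = 23 → X
  i=10: O-D = 11 → L
  i=11: G-A =  6 → G
  i=12: Q-S = 24 → Y
  i=13: K-C =  8 → I
  i=14: C-F = 23 → X
  i=15: X-M = 11 → L
  i=16: A-U =  6 → G
  i=17: R-T = 24 → Y
  i=18: N-F =  8 → I
  shifts repeat with period 5: LGYIX

LGYIX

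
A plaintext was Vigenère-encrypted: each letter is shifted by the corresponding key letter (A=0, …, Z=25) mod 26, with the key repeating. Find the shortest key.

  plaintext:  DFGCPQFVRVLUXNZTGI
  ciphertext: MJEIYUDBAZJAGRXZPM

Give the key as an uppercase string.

  i= 0: M-D =  9 → J
  i= 1: J-F =  4 → E
  i= 2: E-G = 24 → Y
  i= 3: I-C =  6 → G
  i= 4: Y-P =  9 → J
  i= 5: U-Q =  4 → E
  i= 6: D-F = 24 → Y
  i= 7: B-V =  6 → G
  i= 8: A-R =  9 → J
  i= 9: Z-V =  4 → E
  i=10: J-L = 24 → Y
  i=11: A-U =  6 → G
  i=12: G-X =  9 → J
  i=13: R-N =  4 → E
  i=14: X-Z = 24 → Y
  i=15: Z-T =  6 → G
  i=16: P-G =  9 → J
  i=17: M-I =  4 → E
  shifts repeat with period 4: JEYG

JEYG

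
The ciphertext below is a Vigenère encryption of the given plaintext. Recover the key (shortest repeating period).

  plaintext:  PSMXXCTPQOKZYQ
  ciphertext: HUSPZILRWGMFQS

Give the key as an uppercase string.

  i= 0: H-P = 18 → S
  i= 1: U-S =  2 → C
  i= 2: S-M =  6 → G
  i= 3: P-X = 18 → S
  i= 4: Z-X =  2 → C
  i= 5: I-C =  6 → G
  i= 6: L-T = 18 → S
  i= 7: R-P =  2 → C
  i= 8: W-Q =  6 → G
  i= 9: G-O = 18 → S
  i=10: M-K =  2 → C
  i=11: F-Z =  6 → G
  i=12: Q-Y = 18 → S
  i=13: S-Q =  2 → C
  shifts repeat with period 3: SCG

SCG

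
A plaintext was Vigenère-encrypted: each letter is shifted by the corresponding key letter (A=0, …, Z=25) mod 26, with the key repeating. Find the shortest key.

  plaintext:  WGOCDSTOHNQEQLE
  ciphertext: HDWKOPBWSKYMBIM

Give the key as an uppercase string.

LXII

  i= 0: H-W = 11 → L
  i= 1: D-G = 23 → X
  i= 2: W-O =  8 → I
  i= 3: K-C =  8 → I
  i= 4: O-D = 11 → L
  i= 5: P-S = 23 → X
  i= 6: B-T =  8 → I
  i= 7: W-O =  8 → I
  i= 8: S-H = 11 → L
  i= 9: K-N = 23 → X
  i=10: Y-Q =  8 → I
  i=11: M-E =  8 → I
  i=12: B-Q = 11 → L
  i=13: I-L = 23 → X
  i=14: M-E =  8 → I
  shifts repeat with period 4: LXII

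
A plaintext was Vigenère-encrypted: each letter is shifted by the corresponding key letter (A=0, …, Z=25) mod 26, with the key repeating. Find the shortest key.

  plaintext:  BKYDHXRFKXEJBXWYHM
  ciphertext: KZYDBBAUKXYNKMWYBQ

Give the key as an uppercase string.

  i= 0: K-B =  9 → J
  i= 1: Z-K = 15 → P
  i= 2: Y-Y =  0 → A
  i= 3: D-D =  0 → A
  i= 4: B-H = 20 → U
  i= 5: B-X =  4 → E
  i= 6: A-R =  9 → J
  i= 7: U-F = 15 → P
  i= 8: K-K =  0 → A
  i= 9: X-X =  0 → A
  i=10: Y-E = 20 → U
  i=11: N-J =  4 → E
  i=12: K-B =  9 → J
  i=13: M-X = 15 → P
  i=14: W-W =  0 → A
  i=15: Y-Y =  0 → A
  i=16: B-H = 20 → U
  i=17: Q-M =  4 → E
  shifts repeat with period 6: JPAAUE

JPAAUE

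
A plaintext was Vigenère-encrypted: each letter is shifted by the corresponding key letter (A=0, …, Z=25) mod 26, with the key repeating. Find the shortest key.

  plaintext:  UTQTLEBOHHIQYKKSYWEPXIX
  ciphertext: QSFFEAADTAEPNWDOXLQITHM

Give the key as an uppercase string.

  i= 0: Q-U = 22 → W
  i= 1: S-T = 25 → Z
  i= 2: F-Q = 15 → P
  i= 3: F-T = 12 → M
  i= 4: E-L = 19 → T
  i= 5: A-E = 22 → W
  i= 6: A-B = 25 → Z
  i= 7: D-O = 15 → P
  i= 8: T-H = 12 → M
  i= 9: A-H = 19 → T
  i=10: E-I = 22 → W
  i=11: P-Q = 25 → Z
  i=12: N-Y = 15 → P
  i=13: W-K = 12 → M
  i=14: D-K = 19 → T
  i=15: O-S = 22 → W
  i=16: X-Y = 25 → Z
  i=17: L-W = 15 → P
  i=18: Q-E = 12 → M
  i=19: I-P = 19 → T
  i=20: T-X = 22 → W
  i=21: H-I = 25 → Z
  i=22: M-X = 15 → P
  shifts repeat with period 5: WZPMT

WZPMT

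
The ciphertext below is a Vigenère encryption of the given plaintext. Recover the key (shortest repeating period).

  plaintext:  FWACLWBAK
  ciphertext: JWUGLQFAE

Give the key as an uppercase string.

  i= 0: J-F =  4 → E
  i= 1: W-W =  0 → A
  i= 2: U-A = 20 → U
  i= 3: G-C =  4 → E
  i= 4: L-L =  0 → A
  i= 5: Q-W = 20 → U
  i= 6: F-B =  4 → E
  i= 7: A-A =  0 → A
  i= 8: E-K = 20 → U
  shifts repeat with period 3: EAU

EAU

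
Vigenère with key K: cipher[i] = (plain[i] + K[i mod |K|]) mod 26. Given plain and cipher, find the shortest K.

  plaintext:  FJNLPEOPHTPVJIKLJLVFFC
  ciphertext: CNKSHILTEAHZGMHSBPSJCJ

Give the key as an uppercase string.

XEXHSE

  i= 0: C-F = 23 → X
  i= 1: N-J =  4 → E
  i= 2: K-N = 23 → X
  i= 3: S-L =  7 → H
  i= 4: H-P = 18 → S
  i= 5: I-E =  4 → E
  i= 6: L-O = 23 → X
  i= 7: T-P =  4 → E
  i= 8: E-H = 23 → X
  i= 9: A-T =  7 → H
  i=10: H-P = 18 → S
  i=11: Z-V =  4 → E
  i=12: G-J = 23 → X
  i=13: M-I =  4 → E
  i=14: H-K = 23 → X
  i=15: S-L =  7 → H
  i=16: B-J = 18 → S
  i=17: P-L =  4 → E
  i=18: S-V = 23 → X
  i=19: J-F =  4 → E
  i=20: C-F = 23 → X
  i=21: J-C =  7 → H
  shifts repeat with period 6: XEXHSE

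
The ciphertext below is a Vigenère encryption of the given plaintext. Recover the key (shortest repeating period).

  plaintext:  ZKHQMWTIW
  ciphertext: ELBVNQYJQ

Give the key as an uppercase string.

FBU

  i= 0: E-Z =  5 → F
  i= 1: L-K =  1 → B
  i= 2: B-H = 20 → U
  i= 3: V-Q =  5 → F
  i= 4: N-M =  1 → B
  i= 5: Q-W = 20 → U
  i= 6: Y-T =  5 → F
  i= 7: J-I =  1 → B
  i= 8: Q-W = 20 → U
  shifts repeat with period 3: FBU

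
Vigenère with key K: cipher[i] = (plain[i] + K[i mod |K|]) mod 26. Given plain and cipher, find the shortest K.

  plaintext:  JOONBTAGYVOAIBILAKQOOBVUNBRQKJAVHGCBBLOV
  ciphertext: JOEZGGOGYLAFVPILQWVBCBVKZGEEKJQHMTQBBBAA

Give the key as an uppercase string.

  i= 0: J-J =  0 → A
  i= 1: O-O =  0 → A
  i= 2: E-O = 16 → Q
  i= 3: Z-N = 12 → M
  i= 4: G-B =  5 → F
  i= 5: G-T = 13 → N
  i= 6: O-A = 14 → O
  i= 7: G-G =  0 → A
  i= 8: Y-Y =  0 → A
  i= 9: L-V = 16 → Q
  i=10: A-O = 12 → M
  i=11: F-A =  5 → F
  i=12: V-I = 13 → N
  i=13: P-B = 14 → O
  i=14: I-I =  0 → A
  i=15: L-L =  0 → A
  i=16: Q-A = 16 → Q
  i=17: W-K = 12 → M
  i=18: V-Q =  5 → F
  i=19: B-O = 13 → N
  i=20: C-O = 14 → O
  i=21: B-B =  0 → A
  i=22: V-V =  0 → A
  i=23: K-U = 16 → Q
  i=24: Z-N = 12 → M
  i=25: G-B =  5 → F
  i=26: E-R = 13 → N
  i=27: E-Q = 14 → O
  i=28: K-K =  0 → A
  i=29: J-J =  0 → A
  i=30: Q-A = 16 → Q
  i=31: H-V = 12 → M
  i=32: M-H =  5 → F
  i=33: T-G = 13 → N
  i=34: Q-C = 14 → O
  i=35: B-B =  0 → A
  i=36: B-B =  0 → A
  i=37: B-L = 16 → Q
  i=38: A-O = 12 → M
  i=39: A-V =  5 → F
  shifts repeat with period 7: AAQMFNO

AAQMFNO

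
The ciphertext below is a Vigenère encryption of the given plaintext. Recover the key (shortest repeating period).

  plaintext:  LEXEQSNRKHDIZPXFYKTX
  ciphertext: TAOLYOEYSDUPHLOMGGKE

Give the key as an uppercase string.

IWRH

  i= 0: T-L =  8 → I
  i= 1: A-E = 22 → W
  i= 2: O-X = 17 → R
  i= 3: L-E =  7 → H
  i= 4: Y-Q =  8 → I
  i= 5: O-S = 22 → W
  i= 6: E-N = 17 → R
  i= 7: Y-R =  7 → H
  i= 8: S-K =  8 → I
  i= 9: D-H = 22 → W
  i=10: U-D = 17 → R
  i=11: P-I =  7 → H
  i=12: H-Z =  8 → I
  i=13: L-P = 22 → W
  i=14: O-X = 17 → R
  i=15: M-F =  7 → H
  i=16: G-Y =  8 → I
  i=17: G-K = 22 → W
  i=18: K-T = 17 → R
  i=19: E-X =  7 → H
  shifts repeat with period 4: IWRH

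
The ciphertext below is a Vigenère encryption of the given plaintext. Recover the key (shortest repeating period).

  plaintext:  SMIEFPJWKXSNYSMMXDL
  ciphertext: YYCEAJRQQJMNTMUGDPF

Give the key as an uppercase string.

GMUAVUIU

  i= 0: Y-S =  6 → G
  i= 1: Y-M = 12 → M
  i= 2: C-I = 20 → U
  i= 3: E-E =  0 → A
  i= 4: A-F = 21 → V
  i= 5: J-P = 20 → U
  i= 6: R-J =  8 → I
  i= 7: Q-W = 20 → U
  i= 8: Q-K =  6 → G
  i= 9: J-X = 12 → M
  i=10: M-S = 20 → U
  i=11: N-N =  0 → A
  i=12: T-Y = 21 → V
  i=13: M-S = 20 → U
  i=14: U-M =  8 → I
  i=15: G-M = 20 → U
  i=16: D-X =  6 → G
  i=17: P-D = 12 → M
  i=18: F-L = 20 → U
  shifts repeat with period 8: GMUAVUIU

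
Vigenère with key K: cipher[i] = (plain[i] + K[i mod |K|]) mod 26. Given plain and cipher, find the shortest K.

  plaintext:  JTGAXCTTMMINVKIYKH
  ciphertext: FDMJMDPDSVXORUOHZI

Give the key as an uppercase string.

WKGJPB

  i= 0: F-J = 22 → W
  i= 1: D-T = 10 → K
  i= 2: M-G =  6 → G
  i= 3: J-A =  9 → J
  i= 4: M-X = 15 → P
  i= 5: D-C =  1 → B
  i= 6: P-T = 22 → W
  i= 7: D-T = 10 → K
  i= 8: S-M =  6 → G
  i= 9: V-M =  9 → J
  i=10: X-I = 15 → P
  i=11: O-N =  1 → B
  i=12: R-V = 22 → W
  i=13: U-K = 10 → K
  i=14: O-I =  6 → G
  i=15: H-Y =  9 → J
  i=16: Z-K = 15 → P
  i=17: I-H =  1 → B
  shifts repeat with period 6: WKGJPB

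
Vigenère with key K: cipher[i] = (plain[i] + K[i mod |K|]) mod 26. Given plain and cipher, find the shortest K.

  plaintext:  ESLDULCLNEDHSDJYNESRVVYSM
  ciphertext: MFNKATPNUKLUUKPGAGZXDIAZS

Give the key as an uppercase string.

  i= 0: M-E =  8 → I
  i= 1: F-S = 13 → N
  i= 2: N-L =  2 → C
  i= 3: K-D =  7 → H
  i= 4: A-U =  6 → G
  i= 5: T-L =  8 → I
  i= 6: P-C = 13 → N
  i= 7: N-L =  2 → C
  i= 8: U-N =  7 → H
  i= 9: K-E =  6 → G
  i=10: L-D =  8 → I
  i=11: U-H = 13 → N
  i=12: U-S =  2 → C
  i=13: K-D =  7 → H
  i=14: P-J =  6 → G
  i=15: G-Y =  8 → I
  i=16: A-N = 13 → N
  i=17: G-E =  2 → C
  i=18: Z-S =  7 → H
  i=19: X-R =  6 → G
  i=20: D-V =  8 → I
  i=21: I-V = 13 → N
  i=22: A-Y =  2 → C
  i=23: Z-S =  7 → H
  i=24: S-M =  6 → G
  shifts repeat with period 5: INCHG

INCHG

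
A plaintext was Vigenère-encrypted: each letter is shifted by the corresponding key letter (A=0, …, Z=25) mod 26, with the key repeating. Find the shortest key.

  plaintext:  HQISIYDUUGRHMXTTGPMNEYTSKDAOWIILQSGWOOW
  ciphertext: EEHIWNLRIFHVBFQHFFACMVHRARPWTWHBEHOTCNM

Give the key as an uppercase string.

  i= 0: E-H = 23 → X
  i= 1: E-Q = 14 → O
  i= 2: H-I = 25 → Z
  i= 3: I-S = 16 → Q
  i= 4: W-I = 14 → O
  i= 5: N-Y = 15 → P
  i= 6: L-D =  8 → I
  i= 7: R-U = 23 → X
  i= 8: I-U = 14 → O
  i= 9: F-G = 25 → Z
  i=10: H-R = 16 → Q
  i=11: V-H = 14 → O
  i=12: B-M = 15 → P
  i=13: F-X =  8 → I
  i=14: Q-T = 23 → X
  i=15: H-T = 14 → O
  i=16: F-G = 25 → Z
  i=17: F-P = 16 → Q
  i=18: A-M = 14 → O
  i=19: C-N = 15 → P
  i=20: M-E =  8 → I
  i=21: V-Y = 23 → X
  i=22: H-T = 14 → O
  i=23: R-S = 25 → Z
  i=24: A-K = 16 → Q
  i=25: R-D = 14 → O
  i=26: P-A = 15 → P
  i=27: W-O =  8 → I
  i=28: T-W = 23 → X
  i=29: W-I = 14 → O
  i=30: H-I = 25 → Z
  i=31: B-L = 16 → Q
  i=32: E-Q = 14 → O
  i=33: H-S = 15 → P
  i=34: O-G =  8 → I
  i=35: T-W = 23 → X
  i=36: C-O = 14 → O
  i=37: N-O = 25 → Z
  i=38: M-W = 16 → Q
  shifts repeat with period 7: XOZQOPI

XOZQOPI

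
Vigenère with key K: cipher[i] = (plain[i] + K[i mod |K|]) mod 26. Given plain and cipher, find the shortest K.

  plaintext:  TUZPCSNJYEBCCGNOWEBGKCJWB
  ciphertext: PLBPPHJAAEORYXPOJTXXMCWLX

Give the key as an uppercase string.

WRCANP

  i= 0: P-T = 22 → W
  i= 1: L-U = 17 → R
  i= 2: B-Z =  2 → C
  i= 3: P-P =  0 → A
  i= 4: P-C = 13 → N
  i= 5: H-S = 15 → P
  i= 6: J-N = 22 → W
  i= 7: A-J = 17 → R
  i= 8: A-Y =  2 → C
  i= 9: E-E =  0 → A
  i=10: O-B = 13 → N
  i=11: R-C = 15 → P
  i=12: Y-C = 22 → W
  i=13: X-G = 17 → R
  i=14: P-N =  2 → C
  i=15: O-O =  0 → A
  i=16: J-W = 13 → N
  i=17: T-E = 15 → P
  i=18: X-B = 22 → W
  i=19: X-G = 17 → R
  i=20: M-K =  2 → C
  i=21: C-C =  0 → A
  i=22: W-J = 13 → N
  i=23: L-W = 15 → P
  i=24: X-B = 22 → W
  shifts repeat with period 6: WRCANP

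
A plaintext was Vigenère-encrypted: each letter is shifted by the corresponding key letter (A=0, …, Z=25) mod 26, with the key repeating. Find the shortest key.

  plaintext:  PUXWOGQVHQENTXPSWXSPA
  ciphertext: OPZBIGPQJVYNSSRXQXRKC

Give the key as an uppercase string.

  i= 0: O-P = 25 → Z
  i= 1: P-U = 21 → V
  i= 2: Z-X =  2 → C
  i= 3: B-W =  5 → F
  i= 4: I-O = 20 → U
  i= 5: G-G =  0 → A
  i= 6: P-Q = 25 → Z
  i= 7: Q-V = 21 → V
  i= 8: J-H =  2 → C
  i= 9: V-Q =  5 → F
  i=10: Y-E = 20 → U
  i=11: N-N =  0 → A
  i=12: S-T = 25 → Z
  i=13: S-X = 21 → V
  i=14: R-P =  2 → C
  i=15: X-S =  5 → F
  i=16: Q-W = 20 → U
  i=17: X-X =  0 → A
  i=18: R-S = 25 → Z
  i=19: K-P = 21 → V
  i=20: C-A =  2 → C
  shifts repeat with period 6: ZVCFUA

ZVCFUA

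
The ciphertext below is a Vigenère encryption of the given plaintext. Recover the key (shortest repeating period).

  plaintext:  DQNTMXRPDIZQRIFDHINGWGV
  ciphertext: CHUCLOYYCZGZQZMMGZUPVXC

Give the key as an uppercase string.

ZRHJ

  i= 0: C-D = 25 → Z
  i= 1: H-Q = 17 → R
  i= 2: U-N =  7 → H
  i= 3: C-T =  9 → J
  i= 4: L-M = 25 → Z
  i= 5: O-X = 17 → R
  i= 6: Y-R =  7 → H
  i= 7: Y-P =  9 → J
  i= 8: C-D = 25 → Z
  i= 9: Z-I = 17 → R
  i=10: G-Z =  7 → H
  i=11: Z-Q =  9 → J
  i=12: Q-R = 25 → Z
  i=13: Z-I = 17 → R
  i=14: M-F =  7 → H
  i=15: M-D =  9 → J
  i=16: G-H = 25 → Z
  i=17: Z-I = 17 → R
  i=18: U-N =  7 → H
  i=19: P-G =  9 → J
  i=20: V-W = 25 → Z
  i=21: X-G = 17 → R
  i=22: C-V =  7 → H
  shifts repeat with period 4: ZRHJ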